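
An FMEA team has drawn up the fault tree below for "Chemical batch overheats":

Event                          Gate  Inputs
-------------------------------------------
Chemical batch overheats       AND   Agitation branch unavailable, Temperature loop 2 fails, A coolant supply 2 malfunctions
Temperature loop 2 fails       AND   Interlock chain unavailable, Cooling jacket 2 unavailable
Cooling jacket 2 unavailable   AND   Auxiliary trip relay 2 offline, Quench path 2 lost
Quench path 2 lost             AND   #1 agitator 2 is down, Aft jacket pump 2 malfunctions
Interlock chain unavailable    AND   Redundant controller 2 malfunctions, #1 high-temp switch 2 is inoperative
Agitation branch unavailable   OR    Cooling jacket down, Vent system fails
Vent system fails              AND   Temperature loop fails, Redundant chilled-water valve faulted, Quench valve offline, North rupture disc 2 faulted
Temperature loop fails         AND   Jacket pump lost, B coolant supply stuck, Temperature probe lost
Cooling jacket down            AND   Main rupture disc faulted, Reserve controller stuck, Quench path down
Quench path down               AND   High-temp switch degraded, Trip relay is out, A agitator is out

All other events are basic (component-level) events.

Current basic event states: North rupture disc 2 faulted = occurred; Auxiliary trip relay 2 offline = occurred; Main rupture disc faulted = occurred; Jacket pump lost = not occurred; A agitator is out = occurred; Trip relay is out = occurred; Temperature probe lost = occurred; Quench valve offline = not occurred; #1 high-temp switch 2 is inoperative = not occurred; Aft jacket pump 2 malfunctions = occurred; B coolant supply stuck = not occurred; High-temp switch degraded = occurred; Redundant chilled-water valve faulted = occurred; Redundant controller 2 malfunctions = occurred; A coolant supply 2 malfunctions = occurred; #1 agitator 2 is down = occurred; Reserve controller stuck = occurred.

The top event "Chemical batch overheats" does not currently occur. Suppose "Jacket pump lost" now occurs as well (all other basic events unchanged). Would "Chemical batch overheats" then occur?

Counterfactual: set "Jacket pump lost" to occurred.
Quench path down [AND]: High-temp switch degraded=occurs, Trip relay is out=occurs, A agitator is out=occurs → all inputs occur → occurs.
Cooling jacket down [AND]: Main rupture disc faulted=occurs, Reserve controller stuck=occurs, Quench path down=occurs → all inputs occur → occurs.
Temperature loop fails [AND]: Jacket pump lost=occurs, B coolant supply stuck=not, Temperature probe lost=occurs → not all inputs occur → does not occur.
Vent system fails [AND]: Temperature loop fails=not, Redundant chilled-water valve faulted=occurs, Quench valve offline=not, North rupture disc 2 faulted=occurs → not all inputs occur → does not occur.
Agitation branch unavailable [OR]: Cooling jacket down=occurs, Vent system fails=not → at least one input occurs → occurs.
Interlock chain unavailable [AND]: Redundant controller 2 malfunctions=occurs, #1 high-temp switch 2 is inoperative=not → not all inputs occur → does not occur.
Quench path 2 lost [AND]: #1 agitator 2 is down=occurs, Aft jacket pump 2 malfunctions=occurs → all inputs occur → occurs.
Cooling jacket 2 unavailable [AND]: Auxiliary trip relay 2 offline=occurs, Quench path 2 lost=occurs → all inputs occur → occurs.
Temperature loop 2 fails [AND]: Interlock chain unavailable=not, Cooling jacket 2 unavailable=occurs → not all inputs occur → does not occur.
Chemical batch overheats [AND]: Agitation branch unavailable=occurs, Temperature loop 2 fails=not, A coolant supply 2 malfunctions=occurs → not all inputs occur → does not occur.

No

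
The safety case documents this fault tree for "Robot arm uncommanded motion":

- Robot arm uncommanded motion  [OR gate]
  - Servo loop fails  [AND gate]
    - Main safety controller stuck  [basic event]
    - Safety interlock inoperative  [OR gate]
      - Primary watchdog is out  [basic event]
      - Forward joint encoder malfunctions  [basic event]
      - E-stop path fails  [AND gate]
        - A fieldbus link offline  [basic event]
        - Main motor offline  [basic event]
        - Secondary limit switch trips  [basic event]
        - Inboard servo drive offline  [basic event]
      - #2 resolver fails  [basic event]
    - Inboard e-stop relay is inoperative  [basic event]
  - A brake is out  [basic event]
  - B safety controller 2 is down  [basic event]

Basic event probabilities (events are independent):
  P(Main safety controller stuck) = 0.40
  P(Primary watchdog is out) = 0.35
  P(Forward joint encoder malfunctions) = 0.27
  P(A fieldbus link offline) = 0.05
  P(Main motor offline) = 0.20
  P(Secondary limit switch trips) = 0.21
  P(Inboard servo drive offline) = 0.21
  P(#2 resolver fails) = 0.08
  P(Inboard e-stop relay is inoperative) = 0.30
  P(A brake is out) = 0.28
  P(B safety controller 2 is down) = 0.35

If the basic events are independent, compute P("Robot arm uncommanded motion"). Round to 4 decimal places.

0.5637

P(E-stop path fails) [AND] = 0.05 × 0.20 × 0.21 × 0.21 = 0.000441
P(Safety interlock inoperative) [OR] = 1 − (1−0.35) × (1−0.27) × (1−0.000441) × (1−0.08) = 0.563653
P(Servo loop fails) [AND] = 0.40 × 0.563653 × 0.30 = 0.067638
P(Robot arm uncommanded motion) [OR] = 1 − (1−0.067638) × (1−0.28) × (1−0.35) = 0.563655
Rounded to 4 decimal places: P(Robot arm uncommanded motion) ≈ 0.5637.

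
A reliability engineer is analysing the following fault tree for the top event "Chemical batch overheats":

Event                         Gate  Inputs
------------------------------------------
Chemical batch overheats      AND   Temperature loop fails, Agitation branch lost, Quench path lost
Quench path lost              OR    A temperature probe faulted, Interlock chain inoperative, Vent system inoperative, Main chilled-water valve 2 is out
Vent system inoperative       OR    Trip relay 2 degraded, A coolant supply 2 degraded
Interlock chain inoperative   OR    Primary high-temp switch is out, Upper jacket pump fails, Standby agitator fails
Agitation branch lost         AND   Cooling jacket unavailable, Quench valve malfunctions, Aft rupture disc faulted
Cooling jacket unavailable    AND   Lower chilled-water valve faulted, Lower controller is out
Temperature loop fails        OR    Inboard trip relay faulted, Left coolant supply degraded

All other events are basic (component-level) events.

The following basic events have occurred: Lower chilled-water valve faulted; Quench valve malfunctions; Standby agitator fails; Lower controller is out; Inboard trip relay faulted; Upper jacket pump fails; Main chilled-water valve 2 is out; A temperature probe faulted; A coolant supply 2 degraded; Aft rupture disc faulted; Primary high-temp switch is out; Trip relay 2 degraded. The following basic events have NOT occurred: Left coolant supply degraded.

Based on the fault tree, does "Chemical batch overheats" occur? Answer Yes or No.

Yes

Temperature loop fails [OR]: Inboard trip relay faulted=occurs, Left coolant supply degraded=not → at least one input occurs → occurs.
Cooling jacket unavailable [AND]: Lower chilled-water valve faulted=occurs, Lower controller is out=occurs → all inputs occur → occurs.
Agitation branch lost [AND]: Cooling jacket unavailable=occurs, Quench valve malfunctions=occurs, Aft rupture disc faulted=occurs → all inputs occur → occurs.
Interlock chain inoperative [OR]: Primary high-temp switch is out=occurs, Upper jacket pump fails=occurs, Standby agitator fails=occurs → at least one input occurs → occurs.
Vent system inoperative [OR]: Trip relay 2 degraded=occurs, A coolant supply 2 degraded=occurs → at least one input occurs → occurs.
Quench path lost [OR]: A temperature probe faulted=occurs, Interlock chain inoperative=occurs, Vent system inoperative=occurs, Main chilled-water valve 2 is out=occurs → at least one input occurs → occurs.
Chemical batch overheats [AND]: Temperature loop fails=occurs, Agitation branch lost=occurs, Quench path lost=occurs → all inputs occur → occurs.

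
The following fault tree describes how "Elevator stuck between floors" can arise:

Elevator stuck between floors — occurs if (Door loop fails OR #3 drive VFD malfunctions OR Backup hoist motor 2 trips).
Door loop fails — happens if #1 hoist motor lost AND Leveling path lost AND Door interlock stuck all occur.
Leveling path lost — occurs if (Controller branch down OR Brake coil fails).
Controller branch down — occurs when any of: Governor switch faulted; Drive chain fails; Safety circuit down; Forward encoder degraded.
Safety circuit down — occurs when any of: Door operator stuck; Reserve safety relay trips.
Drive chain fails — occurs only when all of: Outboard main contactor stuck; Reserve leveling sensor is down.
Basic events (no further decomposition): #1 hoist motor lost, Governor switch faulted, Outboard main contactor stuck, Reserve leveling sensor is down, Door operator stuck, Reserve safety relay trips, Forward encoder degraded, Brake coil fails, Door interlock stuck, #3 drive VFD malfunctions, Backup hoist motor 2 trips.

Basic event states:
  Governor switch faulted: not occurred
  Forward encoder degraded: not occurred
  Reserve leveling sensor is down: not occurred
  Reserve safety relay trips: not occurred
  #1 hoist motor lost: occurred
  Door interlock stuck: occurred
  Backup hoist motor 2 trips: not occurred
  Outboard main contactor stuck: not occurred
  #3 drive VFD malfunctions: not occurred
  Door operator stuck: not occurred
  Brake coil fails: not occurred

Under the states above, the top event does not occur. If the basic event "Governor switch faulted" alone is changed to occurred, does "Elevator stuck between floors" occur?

Counterfactual: set "Governor switch faulted" to occurred.
Drive chain fails [AND]: Outboard main contactor stuck=not, Reserve leveling sensor is down=not → not all inputs occur → does not occur.
Safety circuit down [OR]: Door operator stuck=not, Reserve safety relay trips=not → no input occurs → does not occur.
Controller branch down [OR]: Governor switch faulted=occurs, Drive chain fails=not, Safety circuit down=not, Forward encoder degraded=not → at least one input occurs → occurs.
Leveling path lost [OR]: Controller branch down=occurs, Brake coil fails=not → at least one input occurs → occurs.
Door loop fails [AND]: #1 hoist motor lost=occurs, Leveling path lost=occurs, Door interlock stuck=occurs → all inputs occur → occurs.
Elevator stuck between floors [OR]: Door loop fails=occurs, #3 drive VFD malfunctions=not, Backup hoist motor 2 trips=not → at least one input occurs → occurs.

Yes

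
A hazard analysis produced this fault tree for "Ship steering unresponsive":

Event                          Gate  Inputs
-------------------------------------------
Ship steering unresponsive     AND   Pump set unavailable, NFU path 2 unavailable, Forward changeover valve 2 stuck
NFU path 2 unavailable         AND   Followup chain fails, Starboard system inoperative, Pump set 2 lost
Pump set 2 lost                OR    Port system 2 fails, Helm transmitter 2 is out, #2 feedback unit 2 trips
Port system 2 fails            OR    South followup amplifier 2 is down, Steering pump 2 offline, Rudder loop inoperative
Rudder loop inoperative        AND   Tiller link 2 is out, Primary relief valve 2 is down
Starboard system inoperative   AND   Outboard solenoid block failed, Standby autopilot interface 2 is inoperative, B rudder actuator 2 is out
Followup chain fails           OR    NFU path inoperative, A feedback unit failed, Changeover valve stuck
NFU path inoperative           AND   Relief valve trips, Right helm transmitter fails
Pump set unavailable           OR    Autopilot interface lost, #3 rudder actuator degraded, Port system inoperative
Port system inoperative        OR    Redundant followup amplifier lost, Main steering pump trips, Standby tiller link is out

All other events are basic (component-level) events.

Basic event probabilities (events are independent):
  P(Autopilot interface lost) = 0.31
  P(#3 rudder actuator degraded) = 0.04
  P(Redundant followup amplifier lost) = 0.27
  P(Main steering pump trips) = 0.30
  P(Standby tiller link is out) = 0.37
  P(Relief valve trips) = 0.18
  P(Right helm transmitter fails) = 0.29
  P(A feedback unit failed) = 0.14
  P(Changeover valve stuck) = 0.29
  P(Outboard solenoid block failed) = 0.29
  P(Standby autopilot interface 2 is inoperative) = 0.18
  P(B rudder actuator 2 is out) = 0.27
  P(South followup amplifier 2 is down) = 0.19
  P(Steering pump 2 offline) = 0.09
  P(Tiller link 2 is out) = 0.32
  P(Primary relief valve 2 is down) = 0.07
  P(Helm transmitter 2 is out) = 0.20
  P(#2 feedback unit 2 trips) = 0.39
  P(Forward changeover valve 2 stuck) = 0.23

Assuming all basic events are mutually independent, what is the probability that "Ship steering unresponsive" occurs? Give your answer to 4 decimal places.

P(Port system inoperative) [OR] = 1 − (1−0.27) × (1−0.30) × (1−0.37) = 0.678070
P(Pump set unavailable) [OR] = 1 − (1−0.31) × (1−0.04) × (1−0.678070) = 0.786754
P(NFU path inoperative) [AND] = 0.18 × 0.29 = 0.052200
P(Followup chain fails) [OR] = 1 − (1−0.052200) × (1−0.14) × (1−0.29) = 0.421273
P(Starboard system inoperative) [AND] = 0.29 × 0.18 × 0.27 = 0.014094
P(Rudder loop inoperative) [AND] = 0.32 × 0.07 = 0.022400
P(Port system 2 fails) [OR] = 1 − (1−0.19) × (1−0.09) × (1−0.022400) = 0.279411
P(Pump set 2 lost) [OR] = 1 − (1−0.279411) × (1−0.20) × (1−0.39) = 0.648353
P(NFU path 2 unavailable) [AND] = 0.421273 × 0.014094 × 0.648353 = 0.003850
P(Ship steering unresponsive) [AND] = 0.786754 × 0.003850 × 0.23 = 0.000697
Rounded to 4 decimal places: P(Ship steering unresponsive) ≈ 0.0007.

0.0007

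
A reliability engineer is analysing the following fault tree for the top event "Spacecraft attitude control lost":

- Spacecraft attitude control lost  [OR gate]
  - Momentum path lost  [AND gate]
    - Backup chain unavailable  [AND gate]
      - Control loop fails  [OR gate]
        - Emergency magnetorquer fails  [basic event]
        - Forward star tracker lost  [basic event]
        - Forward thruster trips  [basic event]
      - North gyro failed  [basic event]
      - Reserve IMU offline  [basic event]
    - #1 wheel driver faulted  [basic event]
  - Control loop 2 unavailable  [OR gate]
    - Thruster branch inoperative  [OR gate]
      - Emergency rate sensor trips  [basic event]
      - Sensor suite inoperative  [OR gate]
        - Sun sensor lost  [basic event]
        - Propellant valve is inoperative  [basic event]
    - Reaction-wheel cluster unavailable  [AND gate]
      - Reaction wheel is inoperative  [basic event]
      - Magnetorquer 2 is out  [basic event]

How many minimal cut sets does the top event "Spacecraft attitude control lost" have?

Control loop fails [OR]: union of children's cut sets → 3 cut set(s).
Backup chain unavailable [AND]: one cut set from each child combined → 3 × 1 × 1 = 3 cut set(s).
Momentum path lost [AND]: one cut set from each child combined → 3 × 1 = 3 cut set(s).
Sensor suite inoperative [OR]: union of children's cut sets → 2 cut set(s).
Thruster branch inoperative [OR]: union of children's cut sets → 3 cut set(s).
Reaction-wheel cluster unavailable [AND]: one cut set from each child combined → 1 × 1 = 1 cut set(s).
Control loop 2 unavailable [OR]: union of children's cut sets → 4 cut set(s).
Spacecraft attitude control lost [OR]: union of children's cut sets → 7 cut set(s).
Minimal cut sets: {#1 wheel driver faulted, Emergency magnetorquer fails, North gyro failed, Reserve IMU offline}; {#1 wheel driver faulted, Forward star tracker lost, North gyro failed, Reserve IMU offline}; {#1 wheel driver faulted, Forward thruster trips, North gyro failed, Reserve IMU offline}; {Emergency rate sensor trips}; {Sun sensor lost}; {Propellant valve is inoperative}; {Magnetorquer 2 is out, Reaction wheel is inoperative}.

7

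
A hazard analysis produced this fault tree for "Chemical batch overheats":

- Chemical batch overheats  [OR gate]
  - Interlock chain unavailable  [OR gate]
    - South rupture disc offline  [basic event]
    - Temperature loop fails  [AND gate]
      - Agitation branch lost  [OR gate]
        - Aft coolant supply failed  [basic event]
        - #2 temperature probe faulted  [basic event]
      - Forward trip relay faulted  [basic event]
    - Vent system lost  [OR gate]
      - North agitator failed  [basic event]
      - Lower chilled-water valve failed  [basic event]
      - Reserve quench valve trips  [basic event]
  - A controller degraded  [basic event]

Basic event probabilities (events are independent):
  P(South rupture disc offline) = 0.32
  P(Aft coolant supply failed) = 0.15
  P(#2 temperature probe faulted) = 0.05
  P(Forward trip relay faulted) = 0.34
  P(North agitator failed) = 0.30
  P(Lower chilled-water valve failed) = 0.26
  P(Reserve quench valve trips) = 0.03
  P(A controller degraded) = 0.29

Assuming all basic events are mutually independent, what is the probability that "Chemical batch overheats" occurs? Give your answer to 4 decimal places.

0.7733

P(Agitation branch lost) [OR] = 1 − (1−0.15) × (1−0.05) = 0.192500
P(Temperature loop fails) [AND] = 0.192500 × 0.34 = 0.065450
P(Vent system lost) [OR] = 1 − (1−0.30) × (1−0.26) × (1−0.03) = 0.497540
P(Interlock chain unavailable) [OR] = 1 − (1−0.32) × (1−0.065450) × (1−0.497540) = 0.680690
P(Chemical batch overheats) [OR] = 1 − (1−0.680690) × (1−0.29) = 0.773290
Rounded to 4 decimal places: P(Chemical batch overheats) ≈ 0.7733.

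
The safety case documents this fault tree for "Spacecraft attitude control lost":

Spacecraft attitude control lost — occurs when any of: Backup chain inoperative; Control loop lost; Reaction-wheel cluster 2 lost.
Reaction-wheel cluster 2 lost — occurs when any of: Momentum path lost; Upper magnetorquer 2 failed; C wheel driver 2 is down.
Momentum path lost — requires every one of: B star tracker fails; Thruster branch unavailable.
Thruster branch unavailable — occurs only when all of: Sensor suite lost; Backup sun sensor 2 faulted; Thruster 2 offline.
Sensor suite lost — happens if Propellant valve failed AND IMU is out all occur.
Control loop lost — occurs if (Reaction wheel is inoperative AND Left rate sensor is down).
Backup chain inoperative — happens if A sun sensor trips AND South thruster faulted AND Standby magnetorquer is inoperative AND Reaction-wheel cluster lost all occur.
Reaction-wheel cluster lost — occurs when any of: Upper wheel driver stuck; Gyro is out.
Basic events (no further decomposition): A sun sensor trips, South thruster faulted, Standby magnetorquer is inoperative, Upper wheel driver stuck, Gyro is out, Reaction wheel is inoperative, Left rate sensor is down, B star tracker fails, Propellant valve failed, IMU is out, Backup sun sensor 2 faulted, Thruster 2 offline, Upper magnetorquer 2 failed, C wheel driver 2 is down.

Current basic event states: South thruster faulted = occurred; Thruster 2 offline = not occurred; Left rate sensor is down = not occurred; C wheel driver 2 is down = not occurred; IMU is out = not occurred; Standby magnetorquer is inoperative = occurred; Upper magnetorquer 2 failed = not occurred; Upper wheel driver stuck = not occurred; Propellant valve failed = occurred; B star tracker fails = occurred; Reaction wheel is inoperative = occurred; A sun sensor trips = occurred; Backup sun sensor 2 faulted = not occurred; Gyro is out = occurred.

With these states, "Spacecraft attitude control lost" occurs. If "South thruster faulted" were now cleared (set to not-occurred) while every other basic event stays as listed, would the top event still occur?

No

Counterfactual: set "South thruster faulted" to not occurred.
Reaction-wheel cluster lost [OR]: Upper wheel driver stuck=not, Gyro is out=occurs → at least one input occurs → occurs.
Backup chain inoperative [AND]: A sun sensor trips=occurs, South thruster faulted=not, Standby magnetorquer is inoperative=occurs, Reaction-wheel cluster lost=occurs → not all inputs occur → does not occur.
Control loop lost [AND]: Reaction wheel is inoperative=occurs, Left rate sensor is down=not → not all inputs occur → does not occur.
Sensor suite lost [AND]: Propellant valve failed=occurs, IMU is out=not → not all inputs occur → does not occur.
Thruster branch unavailable [AND]: Sensor suite lost=not, Backup sun sensor 2 faulted=not, Thruster 2 offline=not → not all inputs occur → does not occur.
Momentum path lost [AND]: B star tracker fails=occurs, Thruster branch unavailable=not → not all inputs occur → does not occur.
Reaction-wheel cluster 2 lost [OR]: Momentum path lost=not, Upper magnetorquer 2 failed=not, C wheel driver 2 is down=not → no input occurs → does not occur.
Spacecraft attitude control lost [OR]: Backup chain inoperative=not, Control loop lost=not, Reaction-wheel cluster 2 lost=not → no input occurs → does not occur.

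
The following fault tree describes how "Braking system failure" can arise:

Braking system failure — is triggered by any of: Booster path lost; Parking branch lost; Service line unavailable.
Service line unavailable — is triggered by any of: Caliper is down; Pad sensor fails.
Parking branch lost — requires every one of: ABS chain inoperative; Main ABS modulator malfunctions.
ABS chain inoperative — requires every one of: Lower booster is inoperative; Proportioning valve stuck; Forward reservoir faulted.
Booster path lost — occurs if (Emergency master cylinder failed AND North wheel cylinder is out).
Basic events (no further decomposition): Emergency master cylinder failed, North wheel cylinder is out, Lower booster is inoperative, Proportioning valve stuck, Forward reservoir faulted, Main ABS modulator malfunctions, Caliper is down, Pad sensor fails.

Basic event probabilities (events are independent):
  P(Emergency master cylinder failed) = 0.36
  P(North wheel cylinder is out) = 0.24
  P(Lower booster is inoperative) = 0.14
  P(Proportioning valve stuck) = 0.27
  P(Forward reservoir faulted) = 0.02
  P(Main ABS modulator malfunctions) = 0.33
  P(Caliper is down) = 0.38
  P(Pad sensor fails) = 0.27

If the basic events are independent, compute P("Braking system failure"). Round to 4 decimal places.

0.5866

P(Booster path lost) [AND] = 0.36 × 0.24 = 0.086400
P(ABS chain inoperative) [AND] = 0.14 × 0.27 × 0.02 = 0.000756
P(Parking branch lost) [AND] = 0.000756 × 0.33 = 0.000249
P(Service line unavailable) [OR] = 1 − (1−0.38) × (1−0.27) = 0.547400
P(Braking system failure) [OR] = 1 − (1−0.086400) × (1−0.000249) × (1−0.547400) = 0.586608
Rounded to 4 decimal places: P(Braking system failure) ≈ 0.5866.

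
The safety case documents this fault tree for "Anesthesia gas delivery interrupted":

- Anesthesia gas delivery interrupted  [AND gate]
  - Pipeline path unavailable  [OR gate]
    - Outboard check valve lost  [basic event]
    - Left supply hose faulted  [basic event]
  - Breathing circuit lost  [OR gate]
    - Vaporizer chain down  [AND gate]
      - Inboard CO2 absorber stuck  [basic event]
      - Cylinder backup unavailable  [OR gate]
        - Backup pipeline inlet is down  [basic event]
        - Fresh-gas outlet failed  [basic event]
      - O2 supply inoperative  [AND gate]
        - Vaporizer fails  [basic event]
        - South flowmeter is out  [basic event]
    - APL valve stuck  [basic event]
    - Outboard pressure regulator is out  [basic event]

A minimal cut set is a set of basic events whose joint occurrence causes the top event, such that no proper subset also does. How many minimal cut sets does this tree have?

8

Pipeline path unavailable [OR]: union of children's cut sets → 2 cut set(s).
Cylinder backup unavailable [OR]: union of children's cut sets → 2 cut set(s).
O2 supply inoperative [AND]: one cut set from each child combined → 1 × 1 = 1 cut set(s).
Vaporizer chain down [AND]: one cut set from each child combined → 1 × 2 × 1 = 2 cut set(s).
Breathing circuit lost [OR]: union of children's cut sets → 4 cut set(s).
Anesthesia gas delivery interrupted [AND]: one cut set from each child combined → 2 × 4 = 8 cut set(s).
Minimal cut sets: {Backup pipeline inlet is down, Inboard CO2 absorber stuck, Outboard check valve lost, South flowmeter is out, Vaporizer fails}; {Fresh-gas outlet failed, Inboard CO2 absorber stuck, Outboard check valve lost, South flowmeter is out, Vaporizer fails}; {APL valve stuck, Outboard check valve lost}; {Outboard check valve lost, Outboard pressure regulator is out}; {Backup pipeline inlet is down, Inboard CO2 absorber stuck, Left supply hose faulted, South flowmeter is out, Vaporizer fails}; {Fresh-gas outlet failed, Inboard CO2 absorber stuck, Left supply hose faulted, South flowmeter is out, Vaporizer fails}; {APL valve stuck, Left supply hose faulted}; {Left supply hose faulted, Outboard pressure regulator is out}.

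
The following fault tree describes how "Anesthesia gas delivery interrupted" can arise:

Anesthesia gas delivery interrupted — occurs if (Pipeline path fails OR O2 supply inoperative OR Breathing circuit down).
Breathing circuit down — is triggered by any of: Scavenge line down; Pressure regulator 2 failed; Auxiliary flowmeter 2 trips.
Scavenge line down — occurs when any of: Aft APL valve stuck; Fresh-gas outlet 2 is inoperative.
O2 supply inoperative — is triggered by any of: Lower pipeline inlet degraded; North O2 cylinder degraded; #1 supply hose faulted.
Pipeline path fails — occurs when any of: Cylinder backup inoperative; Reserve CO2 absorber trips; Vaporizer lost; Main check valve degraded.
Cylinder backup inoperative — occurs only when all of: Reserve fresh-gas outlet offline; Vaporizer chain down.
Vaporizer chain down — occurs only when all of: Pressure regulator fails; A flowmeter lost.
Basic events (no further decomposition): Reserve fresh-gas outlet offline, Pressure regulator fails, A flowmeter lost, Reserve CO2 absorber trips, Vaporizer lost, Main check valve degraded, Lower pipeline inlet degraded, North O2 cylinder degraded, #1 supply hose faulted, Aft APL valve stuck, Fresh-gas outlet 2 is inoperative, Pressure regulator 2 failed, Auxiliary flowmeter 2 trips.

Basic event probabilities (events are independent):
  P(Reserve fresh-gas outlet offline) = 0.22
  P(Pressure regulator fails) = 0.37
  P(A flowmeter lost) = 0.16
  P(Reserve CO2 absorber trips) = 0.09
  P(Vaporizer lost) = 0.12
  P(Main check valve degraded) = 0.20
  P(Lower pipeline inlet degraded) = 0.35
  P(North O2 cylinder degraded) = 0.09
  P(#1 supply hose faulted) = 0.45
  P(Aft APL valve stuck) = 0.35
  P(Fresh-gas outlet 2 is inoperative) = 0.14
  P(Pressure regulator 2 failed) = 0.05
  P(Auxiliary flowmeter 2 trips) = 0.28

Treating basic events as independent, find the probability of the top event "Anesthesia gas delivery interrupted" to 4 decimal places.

0.9213

P(Vaporizer chain down) [AND] = 0.37 × 0.16 = 0.059200
P(Cylinder backup inoperative) [AND] = 0.22 × 0.059200 = 0.013024
P(Pipeline path fails) [OR] = 1 − (1−0.013024) × (1−0.09) × (1−0.12) × (1−0.20) = 0.367704
P(O2 supply inoperative) [OR] = 1 − (1−0.35) × (1−0.09) × (1−0.45) = 0.674675
P(Scavenge line down) [OR] = 1 − (1−0.35) × (1−0.14) = 0.441000
P(Breathing circuit down) [OR] = 1 − (1−0.441000) × (1−0.05) × (1−0.28) = 0.617644
P(Anesthesia gas delivery interrupted) [OR] = 1 − (1−0.367704) × (1−0.674675) × (1−0.617644) = 0.921349
Rounded to 4 decimal places: P(Anesthesia gas delivery interrupted) ≈ 0.9213.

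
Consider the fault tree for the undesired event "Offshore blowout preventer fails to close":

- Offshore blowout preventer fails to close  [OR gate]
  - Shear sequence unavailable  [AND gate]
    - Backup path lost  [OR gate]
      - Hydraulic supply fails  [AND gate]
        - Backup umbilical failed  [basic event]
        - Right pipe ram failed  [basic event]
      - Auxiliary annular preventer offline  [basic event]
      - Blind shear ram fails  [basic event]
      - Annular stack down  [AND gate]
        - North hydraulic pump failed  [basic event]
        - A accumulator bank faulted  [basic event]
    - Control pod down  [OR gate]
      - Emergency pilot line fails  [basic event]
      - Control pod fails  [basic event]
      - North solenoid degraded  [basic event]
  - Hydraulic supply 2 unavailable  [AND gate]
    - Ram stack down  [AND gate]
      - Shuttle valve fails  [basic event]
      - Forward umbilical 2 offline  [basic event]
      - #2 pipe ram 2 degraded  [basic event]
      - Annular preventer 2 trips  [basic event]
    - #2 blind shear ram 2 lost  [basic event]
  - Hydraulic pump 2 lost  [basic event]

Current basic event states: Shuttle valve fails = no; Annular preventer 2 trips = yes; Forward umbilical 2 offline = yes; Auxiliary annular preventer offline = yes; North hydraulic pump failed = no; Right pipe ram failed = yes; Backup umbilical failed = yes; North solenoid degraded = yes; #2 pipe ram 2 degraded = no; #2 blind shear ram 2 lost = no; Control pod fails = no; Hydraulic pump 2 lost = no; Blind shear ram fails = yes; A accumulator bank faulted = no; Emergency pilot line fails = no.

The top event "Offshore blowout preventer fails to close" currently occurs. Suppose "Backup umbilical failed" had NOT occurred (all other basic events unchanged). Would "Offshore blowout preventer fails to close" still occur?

Counterfactual: set "Backup umbilical failed" to not occurred.
Hydraulic supply fails [AND]: Backup umbilical failed=not, Right pipe ram failed=occurs → not all inputs occur → does not occur.
Annular stack down [AND]: North hydraulic pump failed=not, A accumulator bank faulted=not → not all inputs occur → does not occur.
Backup path lost [OR]: Hydraulic supply fails=not, Auxiliary annular preventer offline=occurs, Blind shear ram fails=occurs, Annular stack down=not → at least one input occurs → occurs.
Control pod down [OR]: Emergency pilot line fails=not, Control pod fails=not, North solenoid degraded=occurs → at least one input occurs → occurs.
Shear sequence unavailable [AND]: Backup path lost=occurs, Control pod down=occurs → all inputs occur → occurs.
Ram stack down [AND]: Shuttle valve fails=not, Forward umbilical 2 offline=occurs, #2 pipe ram 2 degraded=not, Annular preventer 2 trips=occurs → not all inputs occur → does not occur.
Hydraulic supply 2 unavailable [AND]: Ram stack down=not, #2 blind shear ram 2 lost=not → not all inputs occur → does not occur.
Offshore blowout preventer fails to close [OR]: Shear sequence unavailable=occurs, Hydraulic supply 2 unavailable=not, Hydraulic pump 2 lost=not → at least one input occurs → occurs.

Yes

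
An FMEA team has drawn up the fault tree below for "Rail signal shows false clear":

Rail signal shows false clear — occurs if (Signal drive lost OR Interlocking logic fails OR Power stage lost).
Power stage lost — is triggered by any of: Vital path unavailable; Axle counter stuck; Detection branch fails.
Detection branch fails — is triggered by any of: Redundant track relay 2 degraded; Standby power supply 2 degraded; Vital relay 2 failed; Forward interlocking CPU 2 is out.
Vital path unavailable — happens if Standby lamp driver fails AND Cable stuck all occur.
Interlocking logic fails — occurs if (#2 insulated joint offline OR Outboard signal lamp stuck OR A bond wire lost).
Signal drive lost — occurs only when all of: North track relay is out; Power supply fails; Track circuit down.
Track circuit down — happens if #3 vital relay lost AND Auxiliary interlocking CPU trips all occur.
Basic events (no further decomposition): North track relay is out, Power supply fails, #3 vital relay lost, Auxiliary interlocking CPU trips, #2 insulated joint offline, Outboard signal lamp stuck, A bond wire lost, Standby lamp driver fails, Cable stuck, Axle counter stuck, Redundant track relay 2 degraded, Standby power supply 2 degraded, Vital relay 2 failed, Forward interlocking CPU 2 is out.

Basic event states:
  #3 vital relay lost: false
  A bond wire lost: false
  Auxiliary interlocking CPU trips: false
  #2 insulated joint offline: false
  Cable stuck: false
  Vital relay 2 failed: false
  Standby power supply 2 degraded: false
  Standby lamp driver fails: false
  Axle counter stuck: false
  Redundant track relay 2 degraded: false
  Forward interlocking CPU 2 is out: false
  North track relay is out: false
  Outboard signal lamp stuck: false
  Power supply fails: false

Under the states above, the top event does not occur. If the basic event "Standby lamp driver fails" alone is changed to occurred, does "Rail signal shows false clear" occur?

No

Counterfactual: set "Standby lamp driver fails" to occurred.
Track circuit down [AND]: #3 vital relay lost=not, Auxiliary interlocking CPU trips=not → not all inputs occur → does not occur.
Signal drive lost [AND]: North track relay is out=not, Power supply fails=not, Track circuit down=not → not all inputs occur → does not occur.
Interlocking logic fails [OR]: #2 insulated joint offline=not, Outboard signal lamp stuck=not, A bond wire lost=not → no input occurs → does not occur.
Vital path unavailable [AND]: Standby lamp driver fails=occurs, Cable stuck=not → not all inputs occur → does not occur.
Detection branch fails [OR]: Redundant track relay 2 degraded=not, Standby power supply 2 degraded=not, Vital relay 2 failed=not, Forward interlocking CPU 2 is out=not → no input occurs → does not occur.
Power stage lost [OR]: Vital path unavailable=not, Axle counter stuck=not, Detection branch fails=not → no input occurs → does not occur.
Rail signal shows false clear [OR]: Signal drive lost=not, Interlocking logic fails=not, Power stage lost=not → no input occurs → does not occur.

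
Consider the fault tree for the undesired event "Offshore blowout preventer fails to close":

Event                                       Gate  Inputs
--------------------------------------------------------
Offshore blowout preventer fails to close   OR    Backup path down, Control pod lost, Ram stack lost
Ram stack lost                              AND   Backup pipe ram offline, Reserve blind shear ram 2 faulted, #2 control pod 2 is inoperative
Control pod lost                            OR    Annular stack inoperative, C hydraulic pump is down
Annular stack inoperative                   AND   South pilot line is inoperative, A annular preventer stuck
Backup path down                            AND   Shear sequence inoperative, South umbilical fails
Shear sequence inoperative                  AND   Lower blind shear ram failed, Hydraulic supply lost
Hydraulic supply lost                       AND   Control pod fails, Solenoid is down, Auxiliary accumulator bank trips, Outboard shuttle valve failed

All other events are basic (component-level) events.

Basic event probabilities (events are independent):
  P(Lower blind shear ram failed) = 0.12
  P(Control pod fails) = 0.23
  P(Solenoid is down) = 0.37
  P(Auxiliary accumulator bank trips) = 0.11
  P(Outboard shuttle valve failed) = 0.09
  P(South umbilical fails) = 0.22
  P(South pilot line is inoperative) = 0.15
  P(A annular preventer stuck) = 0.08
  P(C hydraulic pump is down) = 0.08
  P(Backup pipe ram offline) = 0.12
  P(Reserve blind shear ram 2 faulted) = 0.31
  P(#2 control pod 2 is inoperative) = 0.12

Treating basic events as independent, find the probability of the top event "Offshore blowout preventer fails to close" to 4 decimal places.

0.0951

P(Hydraulic supply lost) [AND] = 0.23 × 0.37 × 0.11 × 0.09 = 0.000842
P(Shear sequence inoperative) [AND] = 0.12 × 0.000842 = 0.000101
P(Backup path down) [AND] = 0.000101 × 0.22 = 0.000022
P(Annular stack inoperative) [AND] = 0.15 × 0.08 = 0.012000
P(Control pod lost) [OR] = 1 − (1−0.012000) × (1−0.08) = 0.091040
P(Ram stack lost) [AND] = 0.12 × 0.31 × 0.12 = 0.004464
P(Offshore blowout preventer fails to close) [OR] = 1 − (1−0.000022) × (1−0.091040) × (1−0.004464) = 0.095118
Rounded to 4 decimal places: P(Offshore blowout preventer fails to close) ≈ 0.0951.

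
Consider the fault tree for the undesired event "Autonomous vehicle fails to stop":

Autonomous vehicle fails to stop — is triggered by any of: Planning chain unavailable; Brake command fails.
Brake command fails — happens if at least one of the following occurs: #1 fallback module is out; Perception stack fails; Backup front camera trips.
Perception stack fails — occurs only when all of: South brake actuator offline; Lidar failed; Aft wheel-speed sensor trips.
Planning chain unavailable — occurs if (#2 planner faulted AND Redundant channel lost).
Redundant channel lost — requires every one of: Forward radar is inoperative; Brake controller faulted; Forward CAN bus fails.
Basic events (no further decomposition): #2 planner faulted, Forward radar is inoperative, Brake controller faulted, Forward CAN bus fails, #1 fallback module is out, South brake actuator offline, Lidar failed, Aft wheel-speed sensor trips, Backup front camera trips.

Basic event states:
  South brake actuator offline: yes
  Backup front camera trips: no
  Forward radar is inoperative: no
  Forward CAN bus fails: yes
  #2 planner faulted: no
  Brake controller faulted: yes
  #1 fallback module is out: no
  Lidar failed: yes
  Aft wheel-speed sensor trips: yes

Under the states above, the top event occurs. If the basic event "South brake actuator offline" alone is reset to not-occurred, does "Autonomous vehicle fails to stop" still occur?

Counterfactual: set "South brake actuator offline" to not occurred.
Redundant channel lost [AND]: Forward radar is inoperative=not, Brake controller faulted=occurs, Forward CAN bus fails=occurs → not all inputs occur → does not occur.
Planning chain unavailable [AND]: #2 planner faulted=not, Redundant channel lost=not → not all inputs occur → does not occur.
Perception stack fails [AND]: South brake actuator offline=not, Lidar failed=occurs, Aft wheel-speed sensor trips=occurs → not all inputs occur → does not occur.
Brake command fails [OR]: #1 fallback module is out=not, Perception stack fails=not, Backup front camera trips=not → no input occurs → does not occur.
Autonomous vehicle fails to stop [OR]: Planning chain unavailable=not, Brake command fails=not → no input occurs → does not occur.

No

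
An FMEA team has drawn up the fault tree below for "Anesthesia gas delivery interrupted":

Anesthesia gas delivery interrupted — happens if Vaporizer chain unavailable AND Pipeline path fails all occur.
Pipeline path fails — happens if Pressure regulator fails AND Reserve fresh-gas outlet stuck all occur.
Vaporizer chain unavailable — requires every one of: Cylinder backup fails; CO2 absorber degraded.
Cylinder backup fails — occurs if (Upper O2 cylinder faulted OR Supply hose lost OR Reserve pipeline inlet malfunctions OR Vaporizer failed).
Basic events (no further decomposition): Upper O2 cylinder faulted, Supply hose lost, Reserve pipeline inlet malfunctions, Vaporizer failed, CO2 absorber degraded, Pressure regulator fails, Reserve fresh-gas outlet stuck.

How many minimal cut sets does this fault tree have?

Cylinder backup fails [OR]: union of children's cut sets → 4 cut set(s).
Vaporizer chain unavailable [AND]: one cut set from each child combined → 4 × 1 = 4 cut set(s).
Pipeline path fails [AND]: one cut set from each child combined → 1 × 1 = 1 cut set(s).
Anesthesia gas delivery interrupted [AND]: one cut set from each child combined → 4 × 1 = 4 cut set(s).
Minimal cut sets: {CO2 absorber degraded, Pressure regulator fails, Reserve fresh-gas outlet stuck, Upper O2 cylinder faulted}; {CO2 absorber degraded, Pressure regulator fails, Reserve fresh-gas outlet stuck, Supply hose lost}; {CO2 absorber degraded, Pressure regulator fails, Reserve fresh-gas outlet stuck, Reserve pipeline inlet malfunctions}; {CO2 absorber degraded, Pressure regulator fails, Reserve fresh-gas outlet stuck, Vaporizer failed}.

4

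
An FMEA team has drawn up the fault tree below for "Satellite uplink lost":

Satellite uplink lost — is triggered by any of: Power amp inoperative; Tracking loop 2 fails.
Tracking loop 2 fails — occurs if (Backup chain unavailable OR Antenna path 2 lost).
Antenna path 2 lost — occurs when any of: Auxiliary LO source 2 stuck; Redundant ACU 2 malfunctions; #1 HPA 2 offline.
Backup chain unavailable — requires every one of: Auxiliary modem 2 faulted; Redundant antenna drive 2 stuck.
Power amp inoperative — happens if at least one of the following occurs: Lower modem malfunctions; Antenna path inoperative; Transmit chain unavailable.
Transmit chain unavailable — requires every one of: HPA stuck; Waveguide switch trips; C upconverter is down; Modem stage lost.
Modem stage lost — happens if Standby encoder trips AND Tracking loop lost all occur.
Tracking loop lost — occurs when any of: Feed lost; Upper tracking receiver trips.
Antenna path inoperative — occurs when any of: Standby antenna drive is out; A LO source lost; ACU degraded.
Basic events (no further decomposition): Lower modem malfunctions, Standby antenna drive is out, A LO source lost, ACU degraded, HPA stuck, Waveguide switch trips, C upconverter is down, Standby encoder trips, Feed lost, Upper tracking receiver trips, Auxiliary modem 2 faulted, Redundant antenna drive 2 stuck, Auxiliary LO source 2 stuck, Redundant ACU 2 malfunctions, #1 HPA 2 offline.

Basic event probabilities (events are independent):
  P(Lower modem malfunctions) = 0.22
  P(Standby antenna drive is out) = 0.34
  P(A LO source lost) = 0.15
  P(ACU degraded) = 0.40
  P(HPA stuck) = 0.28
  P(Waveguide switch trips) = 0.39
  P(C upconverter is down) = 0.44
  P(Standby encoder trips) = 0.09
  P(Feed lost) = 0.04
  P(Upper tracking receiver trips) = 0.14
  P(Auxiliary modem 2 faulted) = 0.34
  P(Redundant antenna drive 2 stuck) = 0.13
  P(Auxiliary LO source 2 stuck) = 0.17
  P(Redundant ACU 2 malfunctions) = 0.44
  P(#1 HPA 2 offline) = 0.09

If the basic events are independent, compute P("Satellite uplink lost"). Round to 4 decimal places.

P(Antenna path inoperative) [OR] = 1 − (1−0.34) × (1−0.15) × (1−0.40) = 0.663400
P(Tracking loop lost) [OR] = 1 − (1−0.04) × (1−0.14) = 0.174400
P(Modem stage lost) [AND] = 0.09 × 0.174400 = 0.015696
P(Transmit chain unavailable) [AND] = 0.28 × 0.39 × 0.44 × 0.015696 = 0.000754
P(Power amp inoperative) [OR] = 1 − (1−0.22) × (1−0.663400) × (1−0.000754) = 0.737650
P(Backup chain unavailable) [AND] = 0.34 × 0.13 = 0.044200
P(Antenna path 2 lost) [OR] = 1 − (1−0.17) × (1−0.44) × (1−0.09) = 0.577032
P(Tracking loop 2 fails) [OR] = 1 − (1−0.044200) × (1−0.577032) = 0.595727
P(Satellite uplink lost) [OR] = 1 − (1−0.737650) × (1−0.595727) = 0.893939
Rounded to 4 decimal places: P(Satellite uplink lost) ≈ 0.8939.

0.8939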